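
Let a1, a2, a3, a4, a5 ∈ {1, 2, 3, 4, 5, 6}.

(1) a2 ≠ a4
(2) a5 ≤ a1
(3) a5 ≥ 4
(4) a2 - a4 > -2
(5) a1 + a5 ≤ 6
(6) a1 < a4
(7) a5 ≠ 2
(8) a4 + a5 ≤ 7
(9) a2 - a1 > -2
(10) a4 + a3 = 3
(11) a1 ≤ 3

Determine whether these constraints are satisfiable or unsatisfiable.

From constraints 2 and 3: a1 ≥ a5 and a5 ≥ 4, so a1 ≥ 4. From constraint 11: a1 ≤ 3. But 3 < 4, so no value of a1 works.

Unsatisfiable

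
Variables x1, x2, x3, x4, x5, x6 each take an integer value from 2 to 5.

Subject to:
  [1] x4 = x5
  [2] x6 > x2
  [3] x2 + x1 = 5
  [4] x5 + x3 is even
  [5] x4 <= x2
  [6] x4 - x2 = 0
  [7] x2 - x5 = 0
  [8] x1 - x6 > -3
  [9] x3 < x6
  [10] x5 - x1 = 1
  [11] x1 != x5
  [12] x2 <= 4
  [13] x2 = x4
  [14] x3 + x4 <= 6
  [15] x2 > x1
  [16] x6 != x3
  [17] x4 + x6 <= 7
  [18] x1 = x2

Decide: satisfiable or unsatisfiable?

Unsatisfiable

From constraints 1, 13, and 18, x1 = x2 = x4 = x5, so x1 = x5. But constraint 11 says x1 ≠ x5. Contradiction.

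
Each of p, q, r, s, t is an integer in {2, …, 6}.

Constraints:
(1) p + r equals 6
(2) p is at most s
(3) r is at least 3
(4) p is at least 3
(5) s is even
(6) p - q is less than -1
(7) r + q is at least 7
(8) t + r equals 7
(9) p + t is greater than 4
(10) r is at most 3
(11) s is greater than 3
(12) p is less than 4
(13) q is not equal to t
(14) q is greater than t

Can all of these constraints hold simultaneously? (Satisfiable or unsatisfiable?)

Satisfiable

One satisfying assignment is p = 3, q = 6, r = 3, s = 4, t = 4.
For the less obvious constraints — constraint 1: p + r = 6; constraint 6: p - q = -3; constraint 7: r + q = 9 — and the others hold by inspection.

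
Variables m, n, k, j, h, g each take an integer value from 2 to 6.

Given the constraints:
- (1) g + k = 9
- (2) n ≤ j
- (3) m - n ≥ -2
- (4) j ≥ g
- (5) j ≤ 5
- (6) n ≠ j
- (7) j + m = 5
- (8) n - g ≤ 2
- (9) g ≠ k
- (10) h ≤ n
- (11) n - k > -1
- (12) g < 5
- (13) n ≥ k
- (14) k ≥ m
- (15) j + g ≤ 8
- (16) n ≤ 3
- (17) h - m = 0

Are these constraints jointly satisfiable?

From constraints 4 and 5: g ≤ j ≤ 5. From constraints 13 and 16: k ≤ n ≤ 3. Hence g + k ≤ 8. But constraint 1 requires g + k = 9, and 9 > 8. Contradiction.

Unsatisfiable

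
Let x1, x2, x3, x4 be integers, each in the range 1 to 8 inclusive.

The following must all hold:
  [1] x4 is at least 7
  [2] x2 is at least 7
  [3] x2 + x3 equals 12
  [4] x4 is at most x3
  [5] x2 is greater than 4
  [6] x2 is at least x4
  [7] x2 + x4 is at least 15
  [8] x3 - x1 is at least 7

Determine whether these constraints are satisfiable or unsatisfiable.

From constraint 2: x2 ≥ 7. From constraints 1 and 4: x3 ≥ x4 ≥ 7. Hence x2 + x3 ≥ 14. But constraint 3 requires x2 + x3 = 12, and 12 < 14. Contradiction.

Unsatisfiable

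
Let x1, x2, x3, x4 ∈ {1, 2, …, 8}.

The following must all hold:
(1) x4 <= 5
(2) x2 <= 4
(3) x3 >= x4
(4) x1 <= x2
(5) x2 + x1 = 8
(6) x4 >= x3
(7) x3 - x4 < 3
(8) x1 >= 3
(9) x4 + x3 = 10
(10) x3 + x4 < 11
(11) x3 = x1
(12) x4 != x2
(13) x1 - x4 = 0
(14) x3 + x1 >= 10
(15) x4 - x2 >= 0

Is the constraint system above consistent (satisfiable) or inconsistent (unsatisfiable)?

Unsatisfiable

From constraints 1 and 6: x3 ≤ x4 ≤ 5. From constraints 2 and 4: x1 ≤ x2 ≤ 4. Hence x3 + x1 ≤ 9. But constraint 14 requires x3 + x1 ≥ 10, and 10 > 9. Contradiction.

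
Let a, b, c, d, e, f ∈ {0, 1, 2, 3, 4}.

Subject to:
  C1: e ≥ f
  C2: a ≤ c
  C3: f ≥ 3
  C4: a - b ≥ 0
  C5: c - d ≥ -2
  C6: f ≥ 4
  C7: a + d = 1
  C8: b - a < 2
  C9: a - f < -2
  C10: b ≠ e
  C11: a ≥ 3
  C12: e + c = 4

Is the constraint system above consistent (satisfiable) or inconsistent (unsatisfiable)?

From constraints 1 and 3: e ≥ f ≥ 3. From constraints 2 and 11: c ≥ a ≥ 3. Hence e + c ≥ 6. But constraint 12 requires e + c = 4, and 4 < 6. Contradiction.

Unsatisfiable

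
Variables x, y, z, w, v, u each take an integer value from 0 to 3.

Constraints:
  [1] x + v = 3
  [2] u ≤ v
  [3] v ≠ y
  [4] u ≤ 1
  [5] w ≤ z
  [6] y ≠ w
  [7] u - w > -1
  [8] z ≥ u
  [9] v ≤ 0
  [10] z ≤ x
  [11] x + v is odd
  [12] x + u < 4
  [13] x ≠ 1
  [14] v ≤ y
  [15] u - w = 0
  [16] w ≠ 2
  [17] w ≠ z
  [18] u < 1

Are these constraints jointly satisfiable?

One satisfying assignment is x = 3, y = 3, z = 2, w = 0, v = 0, u = 0.
For the less obvious constraints — constraint 1: x + v = 3; constraint 7: u - w = 0; constraint 12: x + u = 3 — and the others hold by inspection.

Satisfiable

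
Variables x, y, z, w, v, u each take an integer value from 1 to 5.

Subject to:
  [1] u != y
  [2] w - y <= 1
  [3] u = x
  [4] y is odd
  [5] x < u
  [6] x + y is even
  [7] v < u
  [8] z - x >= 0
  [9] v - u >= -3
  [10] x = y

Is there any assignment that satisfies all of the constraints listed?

From constraints 3 and 10, u = x = y, so u = y. But constraint 1 says u ≠ y. Contradiction.

Unsatisfiable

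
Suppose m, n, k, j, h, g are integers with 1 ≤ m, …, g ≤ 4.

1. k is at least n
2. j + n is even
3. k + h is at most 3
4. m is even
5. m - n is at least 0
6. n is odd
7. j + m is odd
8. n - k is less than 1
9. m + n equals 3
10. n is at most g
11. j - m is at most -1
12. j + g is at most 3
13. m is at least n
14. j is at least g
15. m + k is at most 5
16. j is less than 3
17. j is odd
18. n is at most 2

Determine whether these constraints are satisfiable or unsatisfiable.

Satisfiable

Setting (m, n, k, j, h, g) = (2, 1, 2, 1, 1, 1) satisfies everything: constraint 3: k + h = 3; constraint 5: m - n = 1, and the others follow.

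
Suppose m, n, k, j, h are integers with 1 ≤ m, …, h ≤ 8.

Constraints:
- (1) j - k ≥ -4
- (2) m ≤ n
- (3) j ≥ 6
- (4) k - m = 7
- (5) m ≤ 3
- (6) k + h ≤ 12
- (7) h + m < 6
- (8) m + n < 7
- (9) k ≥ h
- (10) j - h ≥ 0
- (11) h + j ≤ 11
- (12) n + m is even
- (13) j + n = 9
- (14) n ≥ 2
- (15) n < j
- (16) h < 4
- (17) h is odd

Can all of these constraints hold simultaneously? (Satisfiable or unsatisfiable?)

Take m = 1, n = 3, k = 8, j = 6, h = 3. Then constraint 1: j - k = -2; constraint 4: k - m = 7, and every other listed constraint is also met.

Satisfiable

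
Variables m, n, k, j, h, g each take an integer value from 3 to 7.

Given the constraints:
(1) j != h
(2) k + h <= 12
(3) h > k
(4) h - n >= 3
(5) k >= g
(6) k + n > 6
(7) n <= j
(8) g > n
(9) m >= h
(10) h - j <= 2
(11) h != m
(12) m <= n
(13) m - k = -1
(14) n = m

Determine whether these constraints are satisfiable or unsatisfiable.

Unsatisfiable

Constraints 3, 5, 8, 9, and 12 give n < g, g ≤ k, k < h, h ≤ m, m ≤ n. Chaining: n < g ≤ k < h ≤ m ≤ n, which forces n < n — impossible.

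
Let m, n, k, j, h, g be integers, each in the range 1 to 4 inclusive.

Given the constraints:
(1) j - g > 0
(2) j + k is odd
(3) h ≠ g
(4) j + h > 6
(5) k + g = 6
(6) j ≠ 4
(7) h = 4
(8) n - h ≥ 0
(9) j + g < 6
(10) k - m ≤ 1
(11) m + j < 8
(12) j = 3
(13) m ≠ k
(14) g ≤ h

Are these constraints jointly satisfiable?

One satisfying assignment is m = 3, n = 4, k = 4, j = 3, h = 4, g = 2.
For the less obvious constraints — constraint 1: j - g = 1; constraint 4: j + h = 7 — and the others hold by inspection.

Satisfiable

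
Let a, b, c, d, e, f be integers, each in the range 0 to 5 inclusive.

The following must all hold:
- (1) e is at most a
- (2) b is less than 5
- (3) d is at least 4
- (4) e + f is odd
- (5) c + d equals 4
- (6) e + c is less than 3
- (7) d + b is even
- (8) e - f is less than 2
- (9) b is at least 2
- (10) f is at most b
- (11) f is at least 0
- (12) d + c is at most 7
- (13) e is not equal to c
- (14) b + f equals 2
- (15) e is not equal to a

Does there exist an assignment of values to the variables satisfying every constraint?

Try a = 4, b = 2, c = 0, d = 4, e = 1, f = 0.
Check constraint 5: c + d = 4; constraint 6: e + c = 1; constraint 8: e - f = 1. The remaining constraints are straightforward to verify.

Satisfiable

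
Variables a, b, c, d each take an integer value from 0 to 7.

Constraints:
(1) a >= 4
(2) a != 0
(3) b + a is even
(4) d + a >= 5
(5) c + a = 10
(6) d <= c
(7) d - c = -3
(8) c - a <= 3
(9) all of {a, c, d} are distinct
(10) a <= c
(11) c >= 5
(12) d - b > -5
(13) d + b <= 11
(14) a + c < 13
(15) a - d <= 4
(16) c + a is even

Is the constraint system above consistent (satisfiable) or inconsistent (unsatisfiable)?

Satisfiable

Setting (a, b, c, d) = (4, 6, 6, 3) satisfies everything: constraint 4: d + a = 7; constraint 5: c + a = 10; constraint 7: d - c = -3, and the others follow.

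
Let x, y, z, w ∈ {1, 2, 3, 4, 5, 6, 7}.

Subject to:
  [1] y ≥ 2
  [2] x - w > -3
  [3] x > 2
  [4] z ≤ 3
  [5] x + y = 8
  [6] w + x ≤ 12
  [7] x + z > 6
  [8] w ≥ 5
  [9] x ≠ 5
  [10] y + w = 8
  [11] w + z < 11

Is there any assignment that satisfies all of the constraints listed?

Take x = 6, y = 2, z = 2, w = 6. Then constraint 2: x - w = 0; constraint 5: x + y = 8, and every other listed constraint is also met.

Satisfiable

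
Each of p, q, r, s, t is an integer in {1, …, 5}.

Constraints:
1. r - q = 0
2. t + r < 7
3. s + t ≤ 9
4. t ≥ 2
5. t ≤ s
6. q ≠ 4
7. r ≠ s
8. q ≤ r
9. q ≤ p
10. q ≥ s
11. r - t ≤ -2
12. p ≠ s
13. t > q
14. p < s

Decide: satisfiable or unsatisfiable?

Constraints 5, 10, and 13 give s ≤ q, q < t, t ≤ s. Chaining: s ≤ q < t ≤ s, which forces s < s — impossible.

Unsatisfiable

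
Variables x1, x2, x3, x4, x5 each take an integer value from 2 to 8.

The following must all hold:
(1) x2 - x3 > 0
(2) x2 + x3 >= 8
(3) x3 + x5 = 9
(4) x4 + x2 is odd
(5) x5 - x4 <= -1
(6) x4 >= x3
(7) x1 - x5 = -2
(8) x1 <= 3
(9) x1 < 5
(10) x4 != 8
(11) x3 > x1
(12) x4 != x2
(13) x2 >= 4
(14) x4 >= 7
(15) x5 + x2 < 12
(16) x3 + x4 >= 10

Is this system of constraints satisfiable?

Satisfiable

Setting (x1, x2, x3, x4, x5) = (2, 6, 5, 7, 4) satisfies everything: constraint 1: x2 - x3 = 1; constraint 2: x2 + x3 = 11; constraint 3: x3 + x5 = 9, and the others follow.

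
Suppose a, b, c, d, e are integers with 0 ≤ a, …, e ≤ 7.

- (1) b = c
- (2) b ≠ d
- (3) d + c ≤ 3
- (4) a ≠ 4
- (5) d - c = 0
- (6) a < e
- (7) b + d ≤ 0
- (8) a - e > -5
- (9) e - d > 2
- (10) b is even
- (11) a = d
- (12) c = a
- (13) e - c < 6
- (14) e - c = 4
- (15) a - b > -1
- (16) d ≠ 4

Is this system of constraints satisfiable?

Unsatisfiable

From constraints 1, 11, and 12, b = c = a = d, so b = d. But constraint 2 says b ≠ d. Contradiction.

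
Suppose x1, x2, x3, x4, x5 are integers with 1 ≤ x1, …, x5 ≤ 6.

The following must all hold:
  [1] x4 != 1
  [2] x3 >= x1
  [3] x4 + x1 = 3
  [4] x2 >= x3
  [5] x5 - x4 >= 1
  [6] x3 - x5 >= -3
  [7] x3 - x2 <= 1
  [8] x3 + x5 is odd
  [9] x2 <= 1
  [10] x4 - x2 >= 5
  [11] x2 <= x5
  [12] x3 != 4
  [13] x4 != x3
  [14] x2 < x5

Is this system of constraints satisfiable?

Unsatisfiable

Constraints 5, 6, 7, and 10 give x2 − x3 ≥ -1, x3 − x5 ≥ -3, x5 − x4 ≥ 1, x4 − x2 ≥ 5.
Adding all 4 inequalities: the left sides telescope to 0, and the right sides sum to (-1) + (-3) + 1 + 5 = 2. So 0 ≥ 2, which is false.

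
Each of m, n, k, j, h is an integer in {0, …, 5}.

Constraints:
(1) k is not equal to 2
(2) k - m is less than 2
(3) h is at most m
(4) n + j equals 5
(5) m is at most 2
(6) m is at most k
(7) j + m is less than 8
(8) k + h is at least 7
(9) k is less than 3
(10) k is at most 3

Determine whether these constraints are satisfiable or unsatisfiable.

Unsatisfiable

From constraint 10: k ≤ 3. From constraints 3 and 5: h ≤ m ≤ 2. Hence k + h ≤ 5. But constraint 8 requires k + h ≥ 7, and 7 > 5. Contradiction.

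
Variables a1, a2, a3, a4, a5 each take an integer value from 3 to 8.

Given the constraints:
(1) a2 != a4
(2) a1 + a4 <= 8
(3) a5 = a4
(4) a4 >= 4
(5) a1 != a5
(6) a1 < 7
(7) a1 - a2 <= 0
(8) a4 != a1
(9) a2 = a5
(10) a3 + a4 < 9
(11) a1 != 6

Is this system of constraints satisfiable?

From constraints 3 and 9, a2 = a5 = a4, so a2 = a4. But constraint 1 says a2 ≠ a4. Contradiction.

Unsatisfiable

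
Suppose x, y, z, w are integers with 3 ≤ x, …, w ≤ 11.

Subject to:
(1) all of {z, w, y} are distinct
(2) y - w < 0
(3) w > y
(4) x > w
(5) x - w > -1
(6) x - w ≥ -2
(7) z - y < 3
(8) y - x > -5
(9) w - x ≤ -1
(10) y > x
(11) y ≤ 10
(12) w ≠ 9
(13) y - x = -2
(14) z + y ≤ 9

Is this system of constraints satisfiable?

Unsatisfiable

Constraints 2, 9, and 10 give y < w, w < x, x < y. Chaining: y < w < x < y, which forces y < y — impossible.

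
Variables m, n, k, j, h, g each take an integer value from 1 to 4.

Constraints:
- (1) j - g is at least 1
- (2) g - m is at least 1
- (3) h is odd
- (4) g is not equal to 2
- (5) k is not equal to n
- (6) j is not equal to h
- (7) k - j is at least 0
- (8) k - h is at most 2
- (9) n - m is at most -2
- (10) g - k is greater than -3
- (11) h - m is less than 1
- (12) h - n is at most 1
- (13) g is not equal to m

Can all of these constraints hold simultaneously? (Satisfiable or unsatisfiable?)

Unsatisfiable

Constraints 1, 2, 7, 8, 9, and 12 give h − k ≥ -2, k − j ≥ 0, j − g ≥ 1, g − m ≥ 1, m − n ≥ 2, n − h ≥ -1.
Adding all 6 inequalities: the left sides telescope to 0, and the right sides sum to (-2) + 0 + 1 + 1 + 2 + (-1) = 1. So 0 ≥ 1, which is false.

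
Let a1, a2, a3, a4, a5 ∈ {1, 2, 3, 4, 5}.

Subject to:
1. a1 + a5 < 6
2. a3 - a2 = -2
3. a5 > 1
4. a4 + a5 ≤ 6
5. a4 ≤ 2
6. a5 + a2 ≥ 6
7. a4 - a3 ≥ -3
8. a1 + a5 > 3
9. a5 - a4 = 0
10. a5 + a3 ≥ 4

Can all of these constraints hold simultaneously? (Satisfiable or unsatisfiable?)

Setting (a1, a2, a3, a4, a5) = (2, 5, 3, 2, 2) satisfies everything: constraint 1: a1 + a5 = 4; constraint 2: a3 - a2 = -2, and the others follow.

Satisfiable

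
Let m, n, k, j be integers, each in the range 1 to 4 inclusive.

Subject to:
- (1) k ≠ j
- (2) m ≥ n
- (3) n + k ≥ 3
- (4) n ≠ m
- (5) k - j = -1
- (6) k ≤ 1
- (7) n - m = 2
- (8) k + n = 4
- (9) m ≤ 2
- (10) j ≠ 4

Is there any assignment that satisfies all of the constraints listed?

Unsatisfiable

From constraint 6: k ≤ 1. From constraints 2 and 9: n ≤ m ≤ 2. Hence k + n ≤ 3. But constraint 8 requires k + n = 4, and 4 > 3. Contradiction.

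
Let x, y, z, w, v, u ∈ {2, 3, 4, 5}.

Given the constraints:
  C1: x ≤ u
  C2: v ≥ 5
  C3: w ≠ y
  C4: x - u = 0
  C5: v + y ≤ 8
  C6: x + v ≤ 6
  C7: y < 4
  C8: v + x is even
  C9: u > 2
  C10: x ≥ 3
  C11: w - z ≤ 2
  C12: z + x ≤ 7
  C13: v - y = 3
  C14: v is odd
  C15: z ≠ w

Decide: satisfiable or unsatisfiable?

Unsatisfiable

From constraint 10: x ≥ 3. From constraint 2: v ≥ 5. Hence x + v ≥ 8. But constraint 6 requires x + v ≤ 6, and 6 < 8. Contradiction.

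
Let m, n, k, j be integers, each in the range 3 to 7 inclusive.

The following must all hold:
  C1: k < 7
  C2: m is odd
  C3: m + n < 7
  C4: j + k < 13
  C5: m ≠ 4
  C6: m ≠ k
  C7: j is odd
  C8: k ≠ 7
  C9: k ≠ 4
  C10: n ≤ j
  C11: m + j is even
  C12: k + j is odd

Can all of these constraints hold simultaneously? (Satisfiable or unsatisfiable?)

Setting (m, n, k, j) = (3, 3, 6, 5) satisfies everything: constraint 2: m = 3 is odd; constraint 3: m + n = 6; constraint 4: j + k = 11, and the others follow.

Satisfiable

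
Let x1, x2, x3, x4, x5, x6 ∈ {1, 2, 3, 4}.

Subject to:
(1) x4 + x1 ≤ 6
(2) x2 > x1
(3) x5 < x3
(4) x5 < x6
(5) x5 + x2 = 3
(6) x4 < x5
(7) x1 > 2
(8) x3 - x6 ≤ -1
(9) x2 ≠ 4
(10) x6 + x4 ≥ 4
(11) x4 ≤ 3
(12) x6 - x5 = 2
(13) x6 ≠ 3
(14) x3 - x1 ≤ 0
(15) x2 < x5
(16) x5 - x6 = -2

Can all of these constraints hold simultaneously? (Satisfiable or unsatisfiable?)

Constraints 2, 3, 14, and 15 give x2 < x5, x5 < x3, x3 ≤ x1, x1 < x2. Chaining: x2 < x5 < x3 ≤ x1 < x2, which forces x2 < x2 — impossible.

Unsatisfiable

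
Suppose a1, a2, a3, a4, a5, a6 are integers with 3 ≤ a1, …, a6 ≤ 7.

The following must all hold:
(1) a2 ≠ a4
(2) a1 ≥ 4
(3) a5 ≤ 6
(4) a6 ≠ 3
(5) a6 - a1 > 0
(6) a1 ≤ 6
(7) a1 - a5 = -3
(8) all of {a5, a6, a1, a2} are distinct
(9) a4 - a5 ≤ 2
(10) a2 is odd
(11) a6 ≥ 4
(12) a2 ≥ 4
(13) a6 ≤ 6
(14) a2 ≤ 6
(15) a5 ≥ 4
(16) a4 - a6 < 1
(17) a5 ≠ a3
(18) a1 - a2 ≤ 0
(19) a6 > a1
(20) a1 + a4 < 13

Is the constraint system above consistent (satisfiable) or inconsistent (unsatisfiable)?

Unsatisfiable

Constraints 2, 3, 6, 11, 12, 13, 14, and 15 confine each of a5, a6, a1, a2 to the 3 values {4, …, 6}.
Constraint 8 requires all 4 of them to be distinct, but only 3 values are available — impossible by the pigeonhole principle.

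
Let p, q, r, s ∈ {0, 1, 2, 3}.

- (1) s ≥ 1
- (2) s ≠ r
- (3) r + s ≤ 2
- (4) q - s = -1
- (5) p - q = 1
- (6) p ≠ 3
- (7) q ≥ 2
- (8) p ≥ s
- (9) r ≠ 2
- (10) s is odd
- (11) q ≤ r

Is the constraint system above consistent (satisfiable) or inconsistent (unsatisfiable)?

Unsatisfiable

From constraints 7 and 11: r ≥ q ≥ 2. From constraint 1: s ≥ 1. Hence r + s ≥ 3. But constraint 3 requires r + s ≤ 2, and 2 < 3. Contradiction.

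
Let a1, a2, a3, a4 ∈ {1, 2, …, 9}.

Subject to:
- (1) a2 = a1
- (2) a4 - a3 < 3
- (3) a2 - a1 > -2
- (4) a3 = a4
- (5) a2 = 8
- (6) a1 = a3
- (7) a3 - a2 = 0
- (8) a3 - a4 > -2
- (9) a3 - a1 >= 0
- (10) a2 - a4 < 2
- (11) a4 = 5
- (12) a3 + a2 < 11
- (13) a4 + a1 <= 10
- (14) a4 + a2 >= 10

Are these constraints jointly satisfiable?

Constraint 5 fixes a2 = 8 and constraint 11 fixes a4 = 5. Constraints 1, 4, and 6 give a2 = a1 = a3 = a4, so a2 = a4. But 8 ≠ 5 — contradiction.

Unsatisfiable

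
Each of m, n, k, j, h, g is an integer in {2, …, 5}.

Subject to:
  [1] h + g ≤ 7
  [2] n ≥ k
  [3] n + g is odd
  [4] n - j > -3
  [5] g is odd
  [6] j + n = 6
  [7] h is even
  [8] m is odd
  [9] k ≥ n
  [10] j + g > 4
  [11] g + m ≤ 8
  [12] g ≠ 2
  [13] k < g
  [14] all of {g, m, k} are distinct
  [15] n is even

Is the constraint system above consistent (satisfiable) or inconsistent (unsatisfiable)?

Try m = 5, n = 2, k = 2, j = 4, h = 4, g = 3.
Check constraint 1: h + g = 7; constraint 4: n - j = -2; constraint 6: j + n = 6. The remaining constraints are straightforward to verify.

Satisfiable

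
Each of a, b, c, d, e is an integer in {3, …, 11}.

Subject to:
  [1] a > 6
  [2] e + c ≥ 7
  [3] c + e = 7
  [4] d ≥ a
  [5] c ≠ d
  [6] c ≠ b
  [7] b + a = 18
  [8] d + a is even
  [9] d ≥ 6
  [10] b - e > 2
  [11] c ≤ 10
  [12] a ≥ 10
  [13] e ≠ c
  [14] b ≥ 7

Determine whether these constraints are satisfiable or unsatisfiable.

Setting (a, b, c, d, e) = (10, 8, 4, 10, 3) satisfies everything: constraint 2: e + c = 7; constraint 3: c + e = 7; constraint 7: b + a = 18, and the others follow.

Satisfiable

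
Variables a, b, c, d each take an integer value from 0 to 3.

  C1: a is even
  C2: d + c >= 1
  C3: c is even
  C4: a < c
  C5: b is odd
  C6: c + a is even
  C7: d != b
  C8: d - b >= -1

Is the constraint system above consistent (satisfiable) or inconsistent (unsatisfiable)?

Satisfiable

One satisfying assignment is a = 0, b = 3, c = 2, d = 2.
For the less obvious constraints — constraint 2: d + c = 4; constraint 8: d - b = -1 — and the others hold by inspection.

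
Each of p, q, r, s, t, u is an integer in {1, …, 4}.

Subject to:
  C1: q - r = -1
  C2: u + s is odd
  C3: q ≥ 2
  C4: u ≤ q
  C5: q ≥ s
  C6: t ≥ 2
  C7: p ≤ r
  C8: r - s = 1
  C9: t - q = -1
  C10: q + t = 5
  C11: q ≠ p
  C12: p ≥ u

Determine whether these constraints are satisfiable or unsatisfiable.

Satisfiable

The assignment p = 4, q = 3, r = 4, s = 3, t = 2, u = 2 works:
  constraint 1 holds since q - r = -1.
  constraint 8 holds since r - s = 1.
The rest check out directly.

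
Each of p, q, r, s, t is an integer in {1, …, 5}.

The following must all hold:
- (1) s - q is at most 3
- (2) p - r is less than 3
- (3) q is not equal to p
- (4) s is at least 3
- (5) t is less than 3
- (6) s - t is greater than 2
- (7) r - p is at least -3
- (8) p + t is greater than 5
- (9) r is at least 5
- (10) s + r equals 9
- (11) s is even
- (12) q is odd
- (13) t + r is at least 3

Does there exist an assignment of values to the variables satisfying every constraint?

The assignment p = 5, q = 3, r = 5, s = 4, t = 1 works:
  constraint 1 holds since s - q = 1.
  constraint 2 holds since p - r = 0.
  constraint 6 holds since s - t = 3.
The rest check out directly.

Satisfiable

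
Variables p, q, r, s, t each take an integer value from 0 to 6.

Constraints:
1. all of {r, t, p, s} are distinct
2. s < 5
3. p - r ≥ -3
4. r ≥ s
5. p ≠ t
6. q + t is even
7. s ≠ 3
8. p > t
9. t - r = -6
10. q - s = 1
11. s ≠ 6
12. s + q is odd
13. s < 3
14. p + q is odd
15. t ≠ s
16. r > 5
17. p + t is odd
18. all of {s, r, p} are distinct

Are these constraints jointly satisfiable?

Satisfiable

One satisfying assignment is p = 5, q = 2, r = 6, s = 1, t = 0.
For the less obvious constraints — constraint 3: p - r = -1; constraint 9: t - r = -6; constraint 10: q - s = 1 — and the others hold by inspection.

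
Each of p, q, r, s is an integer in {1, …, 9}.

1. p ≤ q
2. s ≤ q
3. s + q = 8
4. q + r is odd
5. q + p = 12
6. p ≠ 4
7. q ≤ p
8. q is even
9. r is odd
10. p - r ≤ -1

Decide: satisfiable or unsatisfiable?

Try p = 6, q = 6, r = 7, s = 2.
Check constraint 3: s + q = 8; constraint 5: q + p = 12. The remaining constraints are straightforward to verify.

Satisfiable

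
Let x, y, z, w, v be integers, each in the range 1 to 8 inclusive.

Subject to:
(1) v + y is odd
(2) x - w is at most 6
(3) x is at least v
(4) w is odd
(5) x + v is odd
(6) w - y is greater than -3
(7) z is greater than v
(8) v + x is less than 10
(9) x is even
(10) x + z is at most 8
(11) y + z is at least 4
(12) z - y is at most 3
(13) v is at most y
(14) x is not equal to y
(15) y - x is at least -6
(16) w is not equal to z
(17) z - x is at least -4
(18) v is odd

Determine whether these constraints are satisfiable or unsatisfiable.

Setting (x, y, z, w, v) = (6, 2, 2, 1, 1) satisfies everything: constraint 2: x - w = 5; constraint 6: w - y = -1, and the others follow.

Satisfiable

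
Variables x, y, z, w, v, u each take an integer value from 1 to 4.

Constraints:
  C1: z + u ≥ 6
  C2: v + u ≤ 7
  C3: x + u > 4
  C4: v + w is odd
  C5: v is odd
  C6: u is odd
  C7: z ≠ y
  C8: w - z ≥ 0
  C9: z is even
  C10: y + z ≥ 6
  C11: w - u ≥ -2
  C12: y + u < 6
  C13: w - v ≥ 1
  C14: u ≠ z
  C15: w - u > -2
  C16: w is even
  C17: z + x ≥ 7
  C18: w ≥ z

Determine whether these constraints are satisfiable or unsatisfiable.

Try x = 4, y = 2, z = 4, w = 4, v = 3, u = 3.
Check constraint 1: z + u = 7; constraint 2: v + u = 6. The remaining constraints are straightforward to verify.

Satisfiable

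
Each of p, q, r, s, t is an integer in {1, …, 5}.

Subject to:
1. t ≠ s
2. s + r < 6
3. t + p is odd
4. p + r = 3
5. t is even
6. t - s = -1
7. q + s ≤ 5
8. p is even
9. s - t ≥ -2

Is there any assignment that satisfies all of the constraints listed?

Constraint 5 makes t even and constraint 8 makes p even, so t + p must be even. Constraint 3 says t + p is odd — contradiction.

Unsatisfiable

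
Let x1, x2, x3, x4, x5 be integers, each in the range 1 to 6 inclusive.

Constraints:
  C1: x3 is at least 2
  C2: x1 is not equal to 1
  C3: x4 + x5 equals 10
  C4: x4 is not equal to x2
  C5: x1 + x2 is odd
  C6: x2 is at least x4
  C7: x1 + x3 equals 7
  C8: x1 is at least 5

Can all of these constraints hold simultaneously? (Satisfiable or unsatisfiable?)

Take x1 = 5, x2 = 6, x3 = 2, x4 = 4, x5 = 6. Then constraint 3: x4 + x5 = 10; constraint 7: x1 + x3 = 7, and every other listed constraint is also met.

Satisfiable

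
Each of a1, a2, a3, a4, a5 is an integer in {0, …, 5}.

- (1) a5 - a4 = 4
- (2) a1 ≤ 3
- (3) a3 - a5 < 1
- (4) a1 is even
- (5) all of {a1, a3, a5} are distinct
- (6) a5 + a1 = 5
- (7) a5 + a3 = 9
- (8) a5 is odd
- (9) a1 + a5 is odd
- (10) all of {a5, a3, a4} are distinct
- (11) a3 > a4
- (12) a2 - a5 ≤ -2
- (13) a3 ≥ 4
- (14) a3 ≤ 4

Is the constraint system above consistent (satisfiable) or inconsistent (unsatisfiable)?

One satisfying assignment is a1 = 0, a2 = 1, a3 = 4, a4 = 1, a5 = 5.
For the less obvious constraints — constraint 1: a5 - a4 = 4; constraint 3: a3 - a5 = -1 — and the others hold by inspection.

Satisfiable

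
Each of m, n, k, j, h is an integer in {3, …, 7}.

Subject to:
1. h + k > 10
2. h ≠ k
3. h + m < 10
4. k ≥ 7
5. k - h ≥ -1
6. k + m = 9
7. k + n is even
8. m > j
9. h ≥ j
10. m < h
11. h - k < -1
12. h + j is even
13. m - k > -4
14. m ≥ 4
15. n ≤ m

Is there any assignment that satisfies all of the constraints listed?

Unsatisfiable

From constraint 4: k ≥ 7. From constraint 14: m ≥ 4. Hence k + m ≥ 11. But constraint 6 requires k + m = 9, and 9 < 11. Contradiction.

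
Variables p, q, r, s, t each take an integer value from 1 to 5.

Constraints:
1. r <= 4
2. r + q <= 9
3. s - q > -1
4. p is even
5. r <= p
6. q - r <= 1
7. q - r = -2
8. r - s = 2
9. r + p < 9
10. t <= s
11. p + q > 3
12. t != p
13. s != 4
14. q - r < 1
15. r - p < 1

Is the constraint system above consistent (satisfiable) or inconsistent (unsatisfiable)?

Satisfiable

Take p = 4, q = 2, r = 4, s = 2, t = 1. Then constraint 2: r + q = 6; constraint 3: s - q = 0; constraint 6: q - r = -2, and every other listed constraint is also met.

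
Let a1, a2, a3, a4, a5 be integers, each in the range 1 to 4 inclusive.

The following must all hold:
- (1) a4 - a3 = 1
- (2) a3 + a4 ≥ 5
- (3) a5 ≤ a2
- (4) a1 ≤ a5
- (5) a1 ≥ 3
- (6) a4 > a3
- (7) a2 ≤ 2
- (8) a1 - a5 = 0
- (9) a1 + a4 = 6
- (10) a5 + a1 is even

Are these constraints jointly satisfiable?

From constraints 4 and 5: a5 ≥ a1 and a1 ≥ 3, so a5 ≥ 3. From constraints 3 and 7: a5 ≤ a2 and a2 ≤ 2, so a5 ≤ 2. But 2 < 3, so no value of a5 works.

Unsatisfiable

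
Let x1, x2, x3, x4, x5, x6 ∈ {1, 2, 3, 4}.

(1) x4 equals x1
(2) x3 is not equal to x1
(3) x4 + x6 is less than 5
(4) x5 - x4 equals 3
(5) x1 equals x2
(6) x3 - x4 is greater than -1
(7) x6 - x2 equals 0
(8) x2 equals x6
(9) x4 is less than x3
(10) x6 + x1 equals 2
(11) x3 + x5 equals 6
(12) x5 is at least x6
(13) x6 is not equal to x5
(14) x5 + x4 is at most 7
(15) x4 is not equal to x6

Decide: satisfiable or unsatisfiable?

Unsatisfiable

From constraints 1, 5, and 8, x4 = x1 = x2 = x6, so x4 = x6. But constraint 15 says x4 ≠ x6. Contradiction.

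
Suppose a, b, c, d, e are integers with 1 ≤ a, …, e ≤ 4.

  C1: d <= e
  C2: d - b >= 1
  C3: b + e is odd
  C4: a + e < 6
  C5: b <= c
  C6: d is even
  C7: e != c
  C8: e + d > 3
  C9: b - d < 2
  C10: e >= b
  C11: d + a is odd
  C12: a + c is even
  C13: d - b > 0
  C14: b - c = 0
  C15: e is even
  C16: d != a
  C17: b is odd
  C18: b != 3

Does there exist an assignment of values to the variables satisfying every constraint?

One satisfying assignment is a = 1, b = 1, c = 1, d = 2, e = 2.
For the less obvious constraints — constraint 2: d - b = 1; constraint 4: a + e = 3 — and the others hold by inspection.

Satisfiable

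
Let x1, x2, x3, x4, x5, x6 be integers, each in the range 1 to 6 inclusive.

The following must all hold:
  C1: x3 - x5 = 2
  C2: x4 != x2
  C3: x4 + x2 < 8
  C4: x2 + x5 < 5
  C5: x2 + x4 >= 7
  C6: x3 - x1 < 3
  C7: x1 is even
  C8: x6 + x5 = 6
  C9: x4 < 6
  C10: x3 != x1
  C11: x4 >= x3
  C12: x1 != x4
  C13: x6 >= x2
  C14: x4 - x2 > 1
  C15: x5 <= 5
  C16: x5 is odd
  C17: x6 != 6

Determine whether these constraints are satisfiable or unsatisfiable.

Setting (x1, x2, x3, x4, x5, x6) = (2, 2, 3, 5, 1, 5) satisfies everything: constraint 1: x3 - x5 = 2; constraint 3: x4 + x2 = 7; constraint 4: x2 + x5 = 3, and the others follow.

Satisfiable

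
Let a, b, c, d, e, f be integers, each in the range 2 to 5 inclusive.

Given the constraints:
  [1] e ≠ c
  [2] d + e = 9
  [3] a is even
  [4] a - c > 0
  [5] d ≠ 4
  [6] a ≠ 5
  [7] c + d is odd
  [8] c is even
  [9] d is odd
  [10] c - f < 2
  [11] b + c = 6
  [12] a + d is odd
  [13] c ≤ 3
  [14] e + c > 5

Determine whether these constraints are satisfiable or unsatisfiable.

Satisfiable

Take a = 4, b = 4, c = 2, d = 5, e = 4, f = 2. Then constraint 2: d + e = 9; constraint 4: a - c = 2, and every other listed constraint is also met.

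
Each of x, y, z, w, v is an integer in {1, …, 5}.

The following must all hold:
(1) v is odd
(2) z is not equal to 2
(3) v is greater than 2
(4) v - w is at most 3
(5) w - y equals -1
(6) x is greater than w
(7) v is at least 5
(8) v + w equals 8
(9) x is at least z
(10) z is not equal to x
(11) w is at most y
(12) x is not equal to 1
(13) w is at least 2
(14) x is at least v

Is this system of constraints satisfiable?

Satisfiable

Try x = 5, y = 4, z = 3, w = 3, v = 5.
Check constraint 4: v - w = 2; constraint 5: w - y = -1. The remaining constraints are straightforward to verify.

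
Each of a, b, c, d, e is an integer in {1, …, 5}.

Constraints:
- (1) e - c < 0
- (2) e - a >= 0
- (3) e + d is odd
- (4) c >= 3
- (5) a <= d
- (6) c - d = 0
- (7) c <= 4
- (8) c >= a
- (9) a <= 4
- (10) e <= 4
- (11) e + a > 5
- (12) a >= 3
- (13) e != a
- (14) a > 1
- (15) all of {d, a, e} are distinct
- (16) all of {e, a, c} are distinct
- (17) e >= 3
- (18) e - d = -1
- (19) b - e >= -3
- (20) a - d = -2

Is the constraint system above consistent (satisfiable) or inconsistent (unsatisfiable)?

Constraints 4, 7, 9, 10, 12, and 17 confine each of e, a, c to the 2 values {3, 4}.
Constraint 16 requires all 3 of them to be distinct, but only 2 values are available — impossible by the pigeonhole principle.

Unsatisfiable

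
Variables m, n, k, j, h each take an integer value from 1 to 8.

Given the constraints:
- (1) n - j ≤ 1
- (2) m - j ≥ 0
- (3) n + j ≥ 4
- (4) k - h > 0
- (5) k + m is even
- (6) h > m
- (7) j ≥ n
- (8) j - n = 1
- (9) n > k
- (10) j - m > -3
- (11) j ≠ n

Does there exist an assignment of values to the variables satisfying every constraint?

Constraints 2, 4, 6, 7, and 9 give n ≤ j, j ≤ m, m < h, h < k, k < n. Chaining: n ≤ j ≤ m < h < k < n, which forces n < n — impossible.

Unsatisfiable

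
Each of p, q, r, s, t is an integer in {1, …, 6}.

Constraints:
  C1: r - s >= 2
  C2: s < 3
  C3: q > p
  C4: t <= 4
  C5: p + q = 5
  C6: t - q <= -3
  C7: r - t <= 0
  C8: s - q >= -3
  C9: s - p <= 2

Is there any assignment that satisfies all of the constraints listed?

Constraints 1, 6, 7, and 8 give t − r ≥ 0, r − s ≥ 2, s − q ≥ -3, q − t ≥ 3.
Adding all 4 inequalities: the left sides telescope to 0, and the right sides sum to 0 + 2 + (-3) + 3 = 2. So 0 ≥ 2, which is false.

Unsatisfiable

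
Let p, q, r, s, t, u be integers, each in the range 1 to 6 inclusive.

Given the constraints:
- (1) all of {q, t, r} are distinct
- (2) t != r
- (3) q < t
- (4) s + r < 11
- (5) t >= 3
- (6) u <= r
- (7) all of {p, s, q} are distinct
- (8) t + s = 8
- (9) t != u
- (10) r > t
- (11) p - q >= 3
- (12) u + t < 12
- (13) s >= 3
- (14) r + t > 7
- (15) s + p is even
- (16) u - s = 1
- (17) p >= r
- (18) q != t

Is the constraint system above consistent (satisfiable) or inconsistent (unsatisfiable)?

Try p = 6, q = 2, r = 5, s = 4, t = 4, u = 5.
Check constraint 4: s + r = 9; constraint 8: t + s = 8; constraint 11: p - q = 4. The remaining constraints are straightforward to verify.

Satisfiable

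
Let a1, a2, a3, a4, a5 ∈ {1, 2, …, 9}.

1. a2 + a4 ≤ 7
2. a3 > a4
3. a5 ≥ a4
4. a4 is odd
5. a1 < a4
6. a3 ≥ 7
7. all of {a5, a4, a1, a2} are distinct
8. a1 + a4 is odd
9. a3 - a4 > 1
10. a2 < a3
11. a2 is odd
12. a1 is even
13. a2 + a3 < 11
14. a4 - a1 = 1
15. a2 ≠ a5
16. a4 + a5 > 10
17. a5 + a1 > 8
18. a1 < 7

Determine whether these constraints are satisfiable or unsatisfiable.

Satisfiable

Try a1 = 2, a2 = 1, a3 = 7, a4 = 3, a5 = 9.
Check constraint 1: a2 + a4 = 4; constraint 9: a3 - a4 = 4; constraint 13: a2 + a3 = 8. The remaining constraints are straightforward to verify.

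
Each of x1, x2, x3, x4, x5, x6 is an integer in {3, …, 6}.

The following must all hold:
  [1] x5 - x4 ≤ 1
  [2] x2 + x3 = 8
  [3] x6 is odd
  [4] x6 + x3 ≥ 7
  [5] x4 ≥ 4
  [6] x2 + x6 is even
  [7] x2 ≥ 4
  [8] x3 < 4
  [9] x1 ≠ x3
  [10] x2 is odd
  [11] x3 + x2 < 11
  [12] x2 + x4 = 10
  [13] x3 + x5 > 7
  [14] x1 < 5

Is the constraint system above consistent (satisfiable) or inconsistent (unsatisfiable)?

Setting (x1, x2, x3, x4, x5, x6) = (4, 5, 3, 5, 5, 5) satisfies everything: constraint 1: x5 - x4 = 0; constraint 2: x2 + x3 = 8; constraint 4: x6 + x3 = 8, and the others follow.

Satisfiable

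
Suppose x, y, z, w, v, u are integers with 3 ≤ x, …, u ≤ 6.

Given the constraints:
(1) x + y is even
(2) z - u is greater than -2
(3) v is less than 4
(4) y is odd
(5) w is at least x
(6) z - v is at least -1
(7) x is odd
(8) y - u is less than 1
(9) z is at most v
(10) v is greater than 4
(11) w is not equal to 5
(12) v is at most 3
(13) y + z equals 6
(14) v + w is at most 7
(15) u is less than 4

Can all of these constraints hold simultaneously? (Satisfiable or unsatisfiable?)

From constraint 10: v ≥ 5. From constraint 12: v ≤ 3. But 3 < 5, so no value of v works.

Unsatisfiable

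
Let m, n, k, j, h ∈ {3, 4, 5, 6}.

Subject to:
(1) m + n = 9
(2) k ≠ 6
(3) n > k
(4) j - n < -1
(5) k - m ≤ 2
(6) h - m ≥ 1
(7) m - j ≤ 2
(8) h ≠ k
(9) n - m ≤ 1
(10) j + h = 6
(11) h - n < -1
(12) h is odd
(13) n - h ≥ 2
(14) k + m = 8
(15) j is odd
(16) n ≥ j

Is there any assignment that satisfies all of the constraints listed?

Unsatisfiable

Constraints 6, 9, and 13 give h − m ≥ 1, m − n ≥ -1, n − h ≥ 2.
Adding all 3 inequalities: the left sides telescope to 0, and the right sides sum to 1 + (-1) + 2 = 2. So 0 ≥ 2, which is false.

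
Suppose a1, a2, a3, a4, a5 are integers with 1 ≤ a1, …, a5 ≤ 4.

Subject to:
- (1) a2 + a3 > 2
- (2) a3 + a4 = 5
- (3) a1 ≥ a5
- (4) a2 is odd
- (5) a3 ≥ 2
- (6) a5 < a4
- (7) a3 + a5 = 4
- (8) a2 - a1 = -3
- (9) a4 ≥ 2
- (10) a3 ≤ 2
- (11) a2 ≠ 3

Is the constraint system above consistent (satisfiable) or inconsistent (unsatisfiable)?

Satisfiable

Try a1 = 4, a2 = 1, a3 = 2, a4 = 3, a5 = 2.
Check constraint 1: a2 + a3 = 3; constraint 2: a3 + a4 = 5; constraint 7: a3 + a5 = 4. The remaining constraints are straightforward to verify.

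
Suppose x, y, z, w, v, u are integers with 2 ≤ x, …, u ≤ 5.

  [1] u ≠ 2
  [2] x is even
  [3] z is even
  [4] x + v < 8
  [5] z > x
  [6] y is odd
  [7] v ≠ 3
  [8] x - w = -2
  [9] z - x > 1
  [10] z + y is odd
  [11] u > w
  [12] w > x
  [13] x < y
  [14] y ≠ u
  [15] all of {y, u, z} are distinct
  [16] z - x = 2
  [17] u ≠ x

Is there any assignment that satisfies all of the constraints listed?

Satisfiable

One satisfying assignment is x = 2, y = 3, z = 4, w = 4, v = 4, u = 5.
For the less obvious constraints — constraint 4: x + v = 6; constraint 8: x - w = -2; constraint 9: z - x = 2 — and the others hold by inspection.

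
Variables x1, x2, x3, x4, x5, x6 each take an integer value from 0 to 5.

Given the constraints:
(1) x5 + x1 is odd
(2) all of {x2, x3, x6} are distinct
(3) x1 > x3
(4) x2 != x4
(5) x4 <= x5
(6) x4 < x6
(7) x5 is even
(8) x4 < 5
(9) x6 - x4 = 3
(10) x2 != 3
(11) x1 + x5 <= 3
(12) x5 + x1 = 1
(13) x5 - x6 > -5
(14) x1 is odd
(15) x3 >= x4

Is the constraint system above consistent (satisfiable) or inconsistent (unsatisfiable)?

One satisfying assignment is x1 = 1, x2 = 5, x3 = 0, x4 = 0, x5 = 0, x6 = 3.
For the less obvious constraints — constraint 9: x6 - x4 = 3; constraint 11: x1 + x5 = 1; constraint 12: x5 + x1 = 1 — and the others hold by inspection.

Satisfiable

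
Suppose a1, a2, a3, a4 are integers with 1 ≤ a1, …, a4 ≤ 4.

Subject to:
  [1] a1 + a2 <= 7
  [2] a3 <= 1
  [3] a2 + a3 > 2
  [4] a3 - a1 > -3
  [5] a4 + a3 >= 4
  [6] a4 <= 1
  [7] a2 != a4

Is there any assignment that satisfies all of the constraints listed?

From constraint 6: a4 ≤ 1. From constraint 2: a3 ≤ 1. Hence a4 + a3 ≤ 2. But constraint 5 requires a4 + a3 ≥ 4, and 4 > 2. Contradiction.

Unsatisfiable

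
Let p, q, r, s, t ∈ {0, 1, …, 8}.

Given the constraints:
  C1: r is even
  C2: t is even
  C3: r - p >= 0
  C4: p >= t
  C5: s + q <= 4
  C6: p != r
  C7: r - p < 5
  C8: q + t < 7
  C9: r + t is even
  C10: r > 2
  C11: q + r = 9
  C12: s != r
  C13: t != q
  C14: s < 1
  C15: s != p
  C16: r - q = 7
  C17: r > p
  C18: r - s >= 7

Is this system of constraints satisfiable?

Satisfiable

One satisfying assignment is p = 5, q = 1, r = 8, s = 0, t = 4.
For the less obvious constraints — constraint 3: r - p = 3; constraint 5: s + q = 1 — and the others hold by inspection.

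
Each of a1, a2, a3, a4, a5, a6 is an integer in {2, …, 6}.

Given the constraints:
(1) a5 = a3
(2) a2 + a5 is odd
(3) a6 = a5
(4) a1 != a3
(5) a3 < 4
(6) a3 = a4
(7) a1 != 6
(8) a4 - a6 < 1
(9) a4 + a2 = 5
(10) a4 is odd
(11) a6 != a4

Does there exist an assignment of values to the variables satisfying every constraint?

Unsatisfiable

From constraints 1, 3, and 6, a6 = a5 = a3 = a4, so a6 = a4. But constraint 11 says a6 ≠ a4. Contradiction.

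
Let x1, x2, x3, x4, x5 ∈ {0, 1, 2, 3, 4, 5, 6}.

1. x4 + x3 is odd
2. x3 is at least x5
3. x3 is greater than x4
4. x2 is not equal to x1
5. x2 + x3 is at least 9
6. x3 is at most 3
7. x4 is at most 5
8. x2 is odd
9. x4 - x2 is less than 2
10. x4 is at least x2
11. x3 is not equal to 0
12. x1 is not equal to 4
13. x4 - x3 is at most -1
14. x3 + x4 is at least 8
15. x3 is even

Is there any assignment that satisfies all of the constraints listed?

From constraints 7 and 10: x2 ≤ x4 ≤ 5. From constraint 6: x3 ≤ 3. Hence x2 + x3 ≤ 8. But constraint 5 requires x2 + x3 ≥ 9, and 9 > 8. Contradiction.

Unsatisfiable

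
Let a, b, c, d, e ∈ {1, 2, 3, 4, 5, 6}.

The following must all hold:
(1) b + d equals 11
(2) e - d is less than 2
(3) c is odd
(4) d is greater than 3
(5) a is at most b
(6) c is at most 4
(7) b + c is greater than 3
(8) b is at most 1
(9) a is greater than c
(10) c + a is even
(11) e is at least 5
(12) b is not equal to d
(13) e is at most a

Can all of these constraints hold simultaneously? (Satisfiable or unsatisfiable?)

Unsatisfiable

From constraints 11 and 13: a ≥ e and e ≥ 5, so a ≥ 5. From constraints 5 and 8: a ≤ b and b ≤ 1, so a ≤ 1. But 1 < 5, so no value of a works.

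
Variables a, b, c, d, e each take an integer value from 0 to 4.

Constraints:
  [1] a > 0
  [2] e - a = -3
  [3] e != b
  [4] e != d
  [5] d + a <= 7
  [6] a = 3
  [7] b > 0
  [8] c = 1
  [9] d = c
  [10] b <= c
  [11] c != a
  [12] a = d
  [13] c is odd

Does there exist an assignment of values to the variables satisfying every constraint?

Constraint 6 fixes a = 3 and constraint 8 fixes c = 1. Constraints 9 and 12 give a = d = c, so a = c. But 3 ≠ 1 — contradiction.

Unsatisfiable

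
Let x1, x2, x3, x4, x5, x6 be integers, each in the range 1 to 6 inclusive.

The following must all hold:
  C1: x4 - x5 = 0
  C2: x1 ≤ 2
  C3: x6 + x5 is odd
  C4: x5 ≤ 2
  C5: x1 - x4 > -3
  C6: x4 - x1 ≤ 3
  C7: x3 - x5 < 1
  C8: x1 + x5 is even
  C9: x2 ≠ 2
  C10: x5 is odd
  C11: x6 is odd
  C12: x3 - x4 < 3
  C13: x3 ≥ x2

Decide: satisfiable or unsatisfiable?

Unsatisfiable

Constraint 11 makes x6 odd and constraint 10 makes x5 odd, so x6 + x5 must be even. Constraint 3 says x6 + x5 is odd — contradiction.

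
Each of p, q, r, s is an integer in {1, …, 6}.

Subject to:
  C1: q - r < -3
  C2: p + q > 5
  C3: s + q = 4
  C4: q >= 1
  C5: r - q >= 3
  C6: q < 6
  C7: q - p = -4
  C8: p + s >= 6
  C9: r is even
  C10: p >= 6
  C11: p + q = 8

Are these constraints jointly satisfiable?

Satisfiable

Take p = 6, q = 2, r = 6, s = 2. Then constraint 1: q - r = -4; constraint 2: p + q = 8, and every other listed constraint is also met.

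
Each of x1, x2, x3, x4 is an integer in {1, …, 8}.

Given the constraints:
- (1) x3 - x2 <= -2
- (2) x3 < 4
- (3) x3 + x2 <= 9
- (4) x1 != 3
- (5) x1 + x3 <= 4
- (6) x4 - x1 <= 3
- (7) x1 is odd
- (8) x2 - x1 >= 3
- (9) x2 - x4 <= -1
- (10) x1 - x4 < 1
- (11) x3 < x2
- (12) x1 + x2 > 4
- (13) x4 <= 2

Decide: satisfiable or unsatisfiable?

Constraints 6, 8, and 9 give x4 − x2 ≥ 1, x2 − x1 ≥ 3, x1 − x4 ≥ -3.
Adding all 3 inequalities: the left sides telescope to 0, and the right sides sum to 1 + 3 + (-3) = 1. So 0 ≥ 1, which is false.

Unsatisfiable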